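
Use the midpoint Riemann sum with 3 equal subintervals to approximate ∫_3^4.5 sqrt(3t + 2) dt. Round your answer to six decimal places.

Δt = (4.5 − 3)/3 = 0.5.
Midpoints: 3.25, 3.75, 4.25.
f(3.25) ≈ 3.427827, f(3.75) ≈ 3.640055, f(4.25) ≈ 3.840573.
Sum = Δt · [f(3.25) + f(3.75) + f(4.25)].
Sum ≈ 5.454228.

5.454228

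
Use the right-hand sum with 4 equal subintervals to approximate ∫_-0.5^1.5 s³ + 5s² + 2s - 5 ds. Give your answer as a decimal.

4

Δs = (1.5 − (-0.5))/4 = 0.5.
Right endpoints: 0, 0.5, 1, 1.5.
f(0) = -5, f(0.5) = -2.625, f(1) = 3, f(1.5) = 12.625.
Sum = Δs · [f(0) + f(0.5) + f(1) + f(1.5)].
Sum = 4.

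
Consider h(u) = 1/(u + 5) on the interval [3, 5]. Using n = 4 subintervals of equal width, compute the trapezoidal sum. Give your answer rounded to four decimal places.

0.2233

Δu = (5 − 3)/4 = 0.5.
h(3) = 0.125, h(3.5) = 2/17, h(4) = 1/9, h(4.5) = 2/19, h(5) = 0.1.
T_4 = (Δu/2)·[h(u_0) + 2h(u_1) + 2h(u_2) + 2h(u_3) + h(u_4)].
Sum ≈ 0.2233.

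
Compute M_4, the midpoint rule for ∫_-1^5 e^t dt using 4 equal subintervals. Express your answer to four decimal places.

135.0258

Δt = (5 − (-1))/4 = 1.5.
Midpoints: -0.25, 1.25, 2.75, 4.25.
f(-0.25) ≈ 0.7788, f(1.25) ≈ 3.4903, f(2.75) ≈ 15.6426, f(4.25) ≈ 70.1054.
Sum = Δt · [f(-0.25) + f(1.25) + f(2.75) + f(4.25)].
Sum ≈ 135.0258.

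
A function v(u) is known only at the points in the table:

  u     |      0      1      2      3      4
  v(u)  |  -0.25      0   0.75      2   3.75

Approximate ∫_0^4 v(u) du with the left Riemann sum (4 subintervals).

Δu = 1.
Sum = 1·[(-0.25) + 0 + 0.75 + 2] = 2.5.

2.5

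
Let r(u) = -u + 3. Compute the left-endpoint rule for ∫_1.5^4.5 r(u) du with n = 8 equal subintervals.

Δu = (4.5 − 1.5)/8 = 0.375.
Left endpoints: 1.5, 1.875, 2.25, 2.625, 3, 3.375, 3.75, 4.125.
r(1.5) = 1.5, r(1.875) = 1.125, r(2.25) = 0.75, r(2.625) = 0.375, r(3) = 0, r(3.375) = -0.375, r(3.75) = -0.75, r(4.125) = -1.125.
Sum = Δu · [r(1.5) + r(1.875) + r(2.25) + ...].
Sum = 0.5625.

0.5625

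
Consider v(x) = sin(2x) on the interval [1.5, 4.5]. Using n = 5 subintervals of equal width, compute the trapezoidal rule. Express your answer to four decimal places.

Δx = (4.5 − 1.5)/5 = 0.6.
v(1.5) ≈ 0.1411, v(2.1) ≈ -0.8716, v(2.7) ≈ -0.7728, v(3.3) ≈ 0.3115, v(3.9) ≈ 0.9985, v(4.5) ≈ 0.4121.
T_5 = (Δx/2)·[v(x_0) + 2v(x_1) + ... + 2v(x_{4}) + v(x_5)].
Sum ≈ -0.0346.

-0.0346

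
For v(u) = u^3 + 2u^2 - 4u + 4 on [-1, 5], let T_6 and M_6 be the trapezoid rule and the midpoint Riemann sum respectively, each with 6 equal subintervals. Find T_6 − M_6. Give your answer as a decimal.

12

T_6 = 224.
M_6 = 212.
T_6 − M_6 = 12.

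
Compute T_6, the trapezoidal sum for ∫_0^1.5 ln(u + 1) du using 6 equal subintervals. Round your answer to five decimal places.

0.78761

Δu = (1.5 − 0)/6 = 0.25.
f(0) ≈ 0.00000, f(0.25) ≈ 0.22314, f(0.5) ≈ 0.40547, f(0.75) ≈ 0.55962, f(1) ≈ 0.69315, f(1.25) ≈ 0.81093, f(1.5) ≈ 0.91629.
T_6 = (Δu/2)·[f(u_0) + 2f(u_1) + ... + 2f(u_{5}) + f(u_6)].
Sum ≈ 0.78761.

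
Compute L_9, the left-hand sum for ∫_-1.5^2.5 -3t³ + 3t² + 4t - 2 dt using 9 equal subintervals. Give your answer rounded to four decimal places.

Δt = (2.5 − (-1.5))/9 = 4/9.
Left endpoints: -1.5, -19/18, -11/18, -1/6, 5/18, 13/18, 7/6, 29/18, 37/18.
f(-1.5) = 8.875, f(-19/18) = 1261/1944, f(-11/18) = -5131/1944, f(-1/6) = -185/72, f(5/18) = -1403/1944, f(13/18) = 2573/1944, f(7/6) = 143/72, f(29/18) = -611/1944, f(37/18) = -13915/1944.
Sum = Δt · [f(-1.5) + f(-19/18) + f(-11/18) + ...].
Sum ≈ -0.2531.

-0.2531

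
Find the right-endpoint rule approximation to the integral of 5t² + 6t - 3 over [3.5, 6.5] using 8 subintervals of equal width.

Δt = (6.5 − 3.5)/8 = 0.375.
Right endpoints: 3.875, 4.25, 4.625, 5, 5.375, 5.75, 6.125, 6.5.
f(3.875) = 95.328125, f(4.25) = 112.8125, f(4.625) = 131.703125, f(5) = 152, f(5.375) = 173.703125, f(5.75) = 196.8125, f(6.125) = 221.328125, f(6.5) = 247.25.
Sum = Δt · [f(3.875) + f(4.25) + f(4.625) + ...].
Sum = 499.1015625.

499.1015625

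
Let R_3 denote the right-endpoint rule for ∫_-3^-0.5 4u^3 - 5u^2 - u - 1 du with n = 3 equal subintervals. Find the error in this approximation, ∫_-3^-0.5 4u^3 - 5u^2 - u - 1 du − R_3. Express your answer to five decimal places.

Exact integral: ∫_-3^-0.5 f(u) du ≈ -123.8541667.
R_3 ≈ -69.3981481.
Error ≈ -123.8541667 − (-69.3981481) ≈ -54.45602.

-54.45602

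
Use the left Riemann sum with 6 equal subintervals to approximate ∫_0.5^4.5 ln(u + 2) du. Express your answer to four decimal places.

Δu = (4.5 − 0.5)/6 = 2/3.
Left endpoints: 0.5, 7/6, 11/6, 2.5, 19/6, 23/6.
f(0.5) ≈ 0.9163, f(7/6) ≈ 1.1527, f(11/6) ≈ 1.3437, f(2.5) ≈ 1.5041, f(19/6) ≈ 1.6422, f(23/6) ≈ 1.7636.
Sum = Δu · [f(0.5) + f(7/6) + f(11/6) + ...].
Sum ≈ 5.5484.

5.5484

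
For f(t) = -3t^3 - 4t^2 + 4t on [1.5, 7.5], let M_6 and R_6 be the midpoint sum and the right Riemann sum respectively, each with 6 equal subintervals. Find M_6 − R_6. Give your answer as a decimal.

790.5

M_6 = -2797.
R_6 = -3587.5.
M_6 − R_6 = 790.5.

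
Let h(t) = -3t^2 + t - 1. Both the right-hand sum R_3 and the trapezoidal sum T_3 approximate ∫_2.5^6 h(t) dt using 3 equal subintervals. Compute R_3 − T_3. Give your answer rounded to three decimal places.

-50.021

R_3 ≈ -241.40278.
T_3 ≈ -191.38194.
R_3 − T_3 ≈ -50.021.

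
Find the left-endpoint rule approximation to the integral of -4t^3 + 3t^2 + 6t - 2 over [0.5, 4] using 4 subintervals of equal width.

Δt = (4 − 0.5)/4 = 0.875.
Left endpoints: 0.5, 1.375, 2.25, 3.125.
f(0.5) = 1.25, f(1.375) = 1.5234375, f(2.25) = -18.875, f(3.125) = -76.0234375.
Sum = Δt · [f(0.5) + f(1.375) + f(2.25) + f(3.125)].
Sum = -80.609375.

-80.609375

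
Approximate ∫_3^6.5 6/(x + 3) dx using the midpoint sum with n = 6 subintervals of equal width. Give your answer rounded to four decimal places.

Δx = (6.5 − 3)/6 = 7/12.
Midpoints: 79/24, 3.875, 107/24, 121/24, 5.625, 149/24.
f(79/24) = 144/151, f(3.875) = 48/55, f(107/24) = 144/179, f(121/24) = 144/193, f(5.625) = 16/23, f(149/24) = 144/221.
Sum = Δx · [f(79/24) + f(3.875) + f(107/24) + ...].
Sum ≈ 2.7558.

2.7558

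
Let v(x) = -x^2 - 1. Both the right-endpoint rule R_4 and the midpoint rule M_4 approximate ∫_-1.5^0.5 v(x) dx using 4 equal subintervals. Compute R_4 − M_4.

0.375

R_4 = -2.75.
M_4 = -3.125.
R_4 − M_4 = 0.375.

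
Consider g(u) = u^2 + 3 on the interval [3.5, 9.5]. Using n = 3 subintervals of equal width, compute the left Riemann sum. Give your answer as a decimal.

Δu = (9.5 − 3.5)/3 = 2.
Left endpoints: 3.5, 5.5, 7.5.
g(3.5) = 15.25, g(5.5) = 33.25, g(7.5) = 59.25.
Sum = Δu · [g(3.5) + g(5.5) + g(7.5)].
Sum = 215.5.

215.5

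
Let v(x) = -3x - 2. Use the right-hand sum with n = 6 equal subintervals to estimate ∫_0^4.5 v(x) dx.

-44.4375

Δx = (4.5 − 0)/6 = 0.75.
Right endpoints: 0.75, 1.5, 2.25, 3, 3.75, 4.5.
v(0.75) = -4.25, v(1.5) = -6.5, v(2.25) = -8.75, v(3) = -11, v(3.75) = -13.25, v(4.5) = -15.5.
Sum = Δx · [v(0.75) + v(1.5) + v(2.25) + ...].
Sum = -44.4375.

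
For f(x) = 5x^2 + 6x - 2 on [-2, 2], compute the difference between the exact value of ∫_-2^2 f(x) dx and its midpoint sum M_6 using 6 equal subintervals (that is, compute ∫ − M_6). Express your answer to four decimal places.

Exact integral: ∫_-2^2 f(x) dx ≈ 18.666667.
M_6 ≈ 17.925926.
Error ≈ 18.666667 − 17.925926 ≈ 0.7407.

0.7407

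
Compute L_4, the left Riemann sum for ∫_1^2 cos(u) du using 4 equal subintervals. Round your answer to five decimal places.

Δu = (2 − 1)/4 = 0.25.
Left endpoints: 1, 1.25, 1.5, 1.75.
f(1) ≈ 0.54030, f(1.25) ≈ 0.31532, f(1.5) ≈ 0.07074, f(1.75) ≈ -0.17825.
Sum = Δu · [f(1) + f(1.25) + f(1.5) + f(1.75)].
Sum ≈ 0.18703.

0.18703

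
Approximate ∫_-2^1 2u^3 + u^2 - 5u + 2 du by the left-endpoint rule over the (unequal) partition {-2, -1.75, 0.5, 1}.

Subinterval widths: 0.25, 2.25, 0.5.
Left endpoints: -2, -1.75, 0.5.
f(-2) = 0, f(-1.75) = 3.09375, f(0.5) = 0.
Sum = Σ Δu_i · f(u_i).
Sum = 6.9609375.

6.9609375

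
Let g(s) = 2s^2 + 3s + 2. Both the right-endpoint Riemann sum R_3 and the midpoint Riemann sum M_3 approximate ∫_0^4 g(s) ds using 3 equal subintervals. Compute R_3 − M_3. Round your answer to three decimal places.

R_3 ≈ 106.37037.
M_3 ≈ 73.48148.
R_3 − M_3 ≈ 32.889.

32.889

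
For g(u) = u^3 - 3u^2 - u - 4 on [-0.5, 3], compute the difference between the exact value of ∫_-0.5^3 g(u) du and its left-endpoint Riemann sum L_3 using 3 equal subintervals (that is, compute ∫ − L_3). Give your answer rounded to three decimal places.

Exact integral: ∫_-0.5^3 g(u) du = -25.265625.
L_3 ≈ -23.13889.
Error ≈ -25.265625 − (-23.13889) ≈ -2.127.

-2.127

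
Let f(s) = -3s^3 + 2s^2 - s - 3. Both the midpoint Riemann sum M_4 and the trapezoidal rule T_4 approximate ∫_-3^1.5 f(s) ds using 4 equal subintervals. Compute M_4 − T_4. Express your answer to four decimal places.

-12.4585

M_4 ≈ 62.925293.
T_4 ≈ 75.383789.
M_4 − T_4 ≈ -12.4585.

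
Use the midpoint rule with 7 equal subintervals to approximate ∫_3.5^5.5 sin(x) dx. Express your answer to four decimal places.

-1.6507

Δx = (5.5 − 3.5)/7 = 2/7.
Midpoints: 51/14, 55/14, 59/14, 4.5, 67/14, 71/14, 75/14.
f(51/14) ≈ -0.4805, f(55/14) ≈ -0.7082, f(59/14) ≈ -0.8785, f(4.5) ≈ -0.9775, f(67/14) ≈ -0.9973, f(71/14) ≈ -0.9362, f(75/14) ≈ -0.7992.
Sum = Δx · [f(51/14) + f(55/14) + f(59/14) + ...].
Sum ≈ -1.6507.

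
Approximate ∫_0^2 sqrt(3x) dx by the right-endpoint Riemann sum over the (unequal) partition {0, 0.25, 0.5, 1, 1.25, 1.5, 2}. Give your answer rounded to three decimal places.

3.628

Subinterval widths: 0.25, 0.25, 0.5, 0.25, 0.25, 0.5.
Right endpoints: 0.25, 0.5, 1, 1.25, 1.5, 2.
f(0.25) ≈ 0.866, f(0.5) ≈ 1.225, f(1) ≈ 1.732, f(1.25) ≈ 1.936, f(1.5) ≈ 2.121, f(2) ≈ 2.449.
Sum = Σ Δx_i · f(x_i).
Sum ≈ 3.628.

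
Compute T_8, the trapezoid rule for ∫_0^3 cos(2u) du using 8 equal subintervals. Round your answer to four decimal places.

-0.1331

Δu = (3 − 0)/8 = 0.375.
f(0) ≈ 1.0000, f(0.375) ≈ 0.7317, f(0.75) ≈ 0.0707, f(1.125) ≈ -0.6282, f(1.5) ≈ -0.9900, f(1.875) ≈ -0.8206, f(2.25) ≈ -0.2108, f(2.625) ≈ 0.5121, f(3) ≈ 0.9602.
T_8 = (Δu/2)·[f(u_0) + 2f(u_1) + ... + 2f(u_{7}) + f(u_8)].
Sum ≈ -0.1331.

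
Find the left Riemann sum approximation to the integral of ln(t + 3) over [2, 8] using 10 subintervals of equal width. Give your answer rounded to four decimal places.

12.0899

Δt = (8 − 2)/10 = 0.6.
Left endpoints: 2, 2.6, 3.2, 3.8, 4.4, 5, 5.6, 6.2, 6.8, 7.4.
f(2) ≈ 1.6094, f(2.6) ≈ 1.7228, f(3.2) ≈ 1.8245, f(3.8) ≈ 1.9169, f(4.4) ≈ 2.0015, f(5) ≈ 2.0794, f(5.6) ≈ 2.1518, f(6.2) ≈ 2.2192, f(6.8) ≈ 2.2824, f(7.4) ≈ 2.3418.
Sum = Δt · [f(2) + f(2.6) + f(3.2) + ...].
Sum ≈ 12.0899.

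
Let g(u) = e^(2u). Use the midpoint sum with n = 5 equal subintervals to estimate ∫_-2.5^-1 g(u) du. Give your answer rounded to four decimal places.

0.0633

Δu = (-1 − (-2.5))/5 = 0.3.
Midpoints: -2.35, -2.05, -1.75, -1.45, -1.15.
g(-2.35) ≈ 0.0091, g(-2.05) ≈ 0.0166, g(-1.75) ≈ 0.0302, g(-1.45) ≈ 0.0550, g(-1.15) ≈ 0.1003.
Sum = Δu · [g(-2.35) + g(-2.05) + g(-1.75) + g(-1.45) + g(-1.15)].
Sum ≈ 0.0633.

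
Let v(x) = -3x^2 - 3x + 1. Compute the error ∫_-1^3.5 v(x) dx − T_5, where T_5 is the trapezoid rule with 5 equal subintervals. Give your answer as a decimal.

Exact integral: ∫_-1^3.5 v(x) dx = -56.25.
T_5 = -58.0725.
Error = -56.25 − (-58.0725) = 1.8225.

1.8225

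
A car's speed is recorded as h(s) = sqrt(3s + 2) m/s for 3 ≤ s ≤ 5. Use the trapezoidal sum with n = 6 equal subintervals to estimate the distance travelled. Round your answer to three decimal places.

Δs = (5 − 3)/6 = 1/3.
h(3) ≈ 3.317, h(10/3) ≈ 3.464, h(11/3) ≈ 3.606, h(4) ≈ 3.742, h(13/3) ≈ 3.873, h(14/3) ≈ 4.000, h(5) ≈ 4.123.
T_6 = (Δs/2)·[h(s_0) + 2h(s_1) + ... + 2h(s_{5}) + h(s_6)].
Sum ≈ 7.468.

7.468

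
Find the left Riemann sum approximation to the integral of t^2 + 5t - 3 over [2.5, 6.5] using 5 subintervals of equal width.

Δt = (6.5 − 2.5)/5 = 0.8.
Left endpoints: 2.5, 3.3, 4.1, 4.9, 5.7.
f(2.5) = 15.75, f(3.3) = 24.39, f(4.1) = 34.31, f(4.9) = 45.51, f(5.7) = 57.99.
Sum = Δt · [f(2.5) + f(3.3) + f(4.1) + f(4.9) + f(5.7)].
Sum = 142.36.

142.36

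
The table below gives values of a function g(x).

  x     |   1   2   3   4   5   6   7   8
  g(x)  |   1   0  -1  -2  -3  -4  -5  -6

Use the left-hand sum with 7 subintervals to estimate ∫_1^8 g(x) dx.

Δx = 1.
Sum = 1·[1 + 0 + (-1) + (-2) + (-3) + (-4) + (-5)] = -14.

-14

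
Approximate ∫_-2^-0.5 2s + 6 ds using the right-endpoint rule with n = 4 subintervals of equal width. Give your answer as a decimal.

5.8125

Δs = (-0.5 − (-2))/4 = 0.375.
Right endpoints: -1.625, -1.25, -0.875, -0.5.
f(-1.625) = 2.75, f(-1.25) = 3.5, f(-0.875) = 4.25, f(-0.5) = 5.
Sum = Δs · [f(-1.625) + f(-1.25) + f(-0.875) + f(-0.5)].
Sum = 5.8125.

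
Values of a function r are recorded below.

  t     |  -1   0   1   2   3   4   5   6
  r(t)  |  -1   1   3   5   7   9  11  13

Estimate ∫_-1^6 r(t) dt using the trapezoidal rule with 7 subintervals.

Δt = 1.
T_7 = (1/2)·[(-1) + 2·1 + 2·3 + 2·5 + 2·7 + 2·9 + 2·11 + 13] = 42.

42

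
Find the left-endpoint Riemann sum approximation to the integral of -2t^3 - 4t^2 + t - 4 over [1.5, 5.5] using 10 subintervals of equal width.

Δt = (5.5 − 1.5)/10 = 0.4.
Left endpoints: 1.5, 1.9, 2.3, 2.7, 3.1, 3.5, 3.9, 4.3, 4.7, 5.1.
f(1.5) = -18.25, f(1.9) = -30.258, f(2.3) = -47.194, f(2.7) = -69.826, f(3.1) = -98.922, f(3.5) = -135.25, f(3.9) = -179.578, f(4.3) = -232.674, f(4.7) = -295.306, f(5.1) = -368.242.
Sum = Δt · [f(1.5) + f(1.9) + f(2.3) + ...].
Sum = -590.2.

-590.2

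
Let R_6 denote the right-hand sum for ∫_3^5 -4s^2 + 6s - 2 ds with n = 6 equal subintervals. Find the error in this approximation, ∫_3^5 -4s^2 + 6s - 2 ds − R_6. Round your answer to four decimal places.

8.8148

Exact integral: ∫_3^5 f(s) ds ≈ -86.666667.
R_6 ≈ -95.481481.
Error ≈ -86.666667 − (-95.481481) ≈ 8.8148.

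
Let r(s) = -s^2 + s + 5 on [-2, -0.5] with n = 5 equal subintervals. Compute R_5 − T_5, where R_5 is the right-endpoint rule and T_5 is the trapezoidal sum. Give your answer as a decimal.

0.7875

R_5 = 3.765.
T_5 = 2.9775.
R_5 − T_5 = 0.7875.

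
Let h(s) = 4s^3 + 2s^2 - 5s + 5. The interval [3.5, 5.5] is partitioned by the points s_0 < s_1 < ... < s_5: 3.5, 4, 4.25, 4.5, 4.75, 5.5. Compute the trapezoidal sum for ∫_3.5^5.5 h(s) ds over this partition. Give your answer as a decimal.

818.203125

Subinterval widths: 0.5, 0.25, 0.25, 0.25, 0.75.
h(3.5) = 183.5, h(4) = 273, h(4.25) = 326.9375, h(4.5) = 387.5, h(4.75) = 455.0625, h(5.5) = 703.5.
On each subinterval the trapezoid contributes (Δs_i/2)·[h(s_{i-1}) + h(s_i)].
Sum = 818.203125.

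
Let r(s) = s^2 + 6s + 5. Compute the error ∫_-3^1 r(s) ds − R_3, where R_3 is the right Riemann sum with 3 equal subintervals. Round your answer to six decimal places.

Exact integral: ∫_-3^1 r(s) ds ≈ 5.33333333.
R_3 ≈ 17.18518519.
Error ≈ 5.33333333 − 17.18518519 ≈ -11.851852.

-11.851852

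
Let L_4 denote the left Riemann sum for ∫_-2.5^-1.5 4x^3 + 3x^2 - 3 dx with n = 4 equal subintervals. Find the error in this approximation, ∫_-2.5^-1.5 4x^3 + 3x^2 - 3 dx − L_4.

Exact integral: ∫_-2.5^-1.5 f(x) dx = -24.75.
L_4 = -29.59375.
Error = -24.75 − (-29.59375) = 4.84375.

4.84375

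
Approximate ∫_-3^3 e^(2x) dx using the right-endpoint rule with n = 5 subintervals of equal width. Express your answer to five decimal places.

532.41080

Δx = (3 − (-3))/5 = 1.2.
Right endpoints: -1.8, -0.6, 0.6, 1.8, 3.
f(-1.8) ≈ 0.02732, f(-0.6) ≈ 0.30119, f(0.6) ≈ 3.32012, f(1.8) ≈ 36.59823, f(3) ≈ 403.42879.
Sum = Δx · [f(-1.8) + f(-0.6) + f(0.6) + f(1.8) + f(3)].
Sum ≈ 532.41080.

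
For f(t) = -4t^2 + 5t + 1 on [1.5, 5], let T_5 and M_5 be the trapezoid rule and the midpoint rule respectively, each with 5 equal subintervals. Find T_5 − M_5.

T_5 = -102.935.
M_5 = -101.22.
T_5 − M_5 = -1.715.

-1.715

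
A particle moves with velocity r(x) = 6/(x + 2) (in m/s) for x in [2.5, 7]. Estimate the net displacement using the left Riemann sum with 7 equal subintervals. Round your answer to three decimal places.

4.381

Δx = (7 − 2.5)/7 = 9/14.
Left endpoints: 2.5, 22/7, 53/14, 31/7, 71/14, 40/7, 89/14.
r(2.5) = 4/3, r(22/7) = 7/6, r(53/14) = 28/27, r(31/7) = 14/15, r(71/14) = 28/33, r(40/7) = 7/9, r(89/14) = 28/39.
Sum = Δx · [r(2.5) + r(22/7) + r(53/14) + ...].
Sum ≈ 4.381.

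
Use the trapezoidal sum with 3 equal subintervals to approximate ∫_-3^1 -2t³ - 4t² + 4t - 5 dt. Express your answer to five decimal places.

Δt = (1 − (-3))/3 = 4/3.
f(-3) = 1, f(-5/3) = -365/27, f(-1/3) = -181/27, f(1) = -7.
T_3 = (Δt/2)·[f(t_0) + 2f(t_1) + 2f(t_2) + f(t_3)].
Sum ≈ -30.96296.

-30.96296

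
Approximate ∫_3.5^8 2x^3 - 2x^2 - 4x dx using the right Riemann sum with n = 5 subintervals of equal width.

Δx = (8 − 3.5)/5 = 0.9.
Right endpoints: 4.4, 5.3, 6.2, 7.1, 8.
f(4.4) = 114.048, f(5.3) = 220.374, f(6.2) = 374.976, f(7.1) = 586.602, f(8) = 864.
Sum = Δx · [f(4.4) + f(5.3) + f(6.2) + f(7.1) + f(8)].
Sum = 1944.

1944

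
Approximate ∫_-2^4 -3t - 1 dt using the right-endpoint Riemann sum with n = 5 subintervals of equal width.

-34.8

Δt = (4 − (-2))/5 = 1.2.
Right endpoints: -0.8, 0.4, 1.6, 2.8, 4.
f(-0.8) = 1.4, f(0.4) = -2.2, f(1.6) = -5.8, f(2.8) = -9.4, f(4) = -13.
Sum = Δt · [f(-0.8) + f(0.4) + f(1.6) + f(2.8) + f(4)].
Sum = -34.8.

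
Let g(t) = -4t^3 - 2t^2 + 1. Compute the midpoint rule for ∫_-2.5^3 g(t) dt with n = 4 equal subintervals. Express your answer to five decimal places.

-60.52148

Δt = (3 − (-2.5))/4 = 1.375.
Midpoints: -1.8125, -0.4375, 0.9375, 2.3125.
g(-1.8125) = 18685/1024, g(-0.4375) = 975/1024, g(0.9375) = -4151/1024, g(2.3125) = -60581/1024.
Sum = Δt · [g(-1.8125) + g(-0.4375) + g(0.9375) + g(2.3125)].
Sum ≈ -60.52148.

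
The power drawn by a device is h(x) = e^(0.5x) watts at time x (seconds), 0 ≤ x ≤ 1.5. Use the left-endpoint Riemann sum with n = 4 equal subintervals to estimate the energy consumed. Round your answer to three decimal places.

2.031

Δx = (1.5 − 0)/4 = 0.375.
Left endpoints: 0, 0.375, 0.75, 1.125.
h(0) ≈ 1.000, h(0.375) ≈ 1.206, h(0.75) ≈ 1.455, h(1.125) ≈ 1.755.
Sum = Δx · [h(0) + h(0.375) + h(0.75) + h(1.125)].
Sum ≈ 2.031.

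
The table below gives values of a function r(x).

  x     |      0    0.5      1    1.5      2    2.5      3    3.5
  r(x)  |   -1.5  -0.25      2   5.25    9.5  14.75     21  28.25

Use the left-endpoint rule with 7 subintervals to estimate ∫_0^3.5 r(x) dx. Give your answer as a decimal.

Δx = 0.5.
Sum = 0.5·[(-1.5) + (-0.25) + 2 + 5.25 + 9.5 + 14.75 + 21] = 25.375.

25.375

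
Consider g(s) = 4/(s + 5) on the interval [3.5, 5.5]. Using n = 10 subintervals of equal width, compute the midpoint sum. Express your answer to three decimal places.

0.845

Δs = (5.5 − 3.5)/10 = 0.2.
Midpoints: 3.6, 3.8, 4, 4.2, 4.4, 4.6, 4.8, 5, 5.2, 5.4.
g(3.6) = 20/43, g(3.8) = 5/11, g(4) = 4/9, g(4.2) = 10/23, g(4.4) = 20/47, g(4.6) = 5/12, g(4.8) = 20/49, g(5) = 0.4, g(5.2) = 20/51, g(5.4) = 5/13.
Sum = Δs · [g(3.6) + g(3.8) + g(4) + ...].
Sum ≈ 0.845.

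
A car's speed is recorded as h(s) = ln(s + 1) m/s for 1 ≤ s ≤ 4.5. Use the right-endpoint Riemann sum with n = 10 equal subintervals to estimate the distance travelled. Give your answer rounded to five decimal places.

Δs = (4.5 − 1)/10 = 0.35.
Right endpoints: 1.35, 1.7, 2.05, 2.4, 2.75, 3.1, 3.45, 3.8, 4.15, 4.5.
h(1.35) ≈ 0.85442, h(1.7) ≈ 0.99325, h(2.05) ≈ 1.11514, h(2.4) ≈ 1.22378, h(2.75) ≈ 1.32176, h(3.1) ≈ 1.41099, h(3.45) ≈ 1.49290, h(3.8) ≈ 1.56862, h(4.15) ≈ 1.63900, h(4.5) ≈ 1.70475.
Sum = Δs · [h(1.35) + h(1.7) + h(2.05) + ...].
Sum ≈ 4.66361.

4.66361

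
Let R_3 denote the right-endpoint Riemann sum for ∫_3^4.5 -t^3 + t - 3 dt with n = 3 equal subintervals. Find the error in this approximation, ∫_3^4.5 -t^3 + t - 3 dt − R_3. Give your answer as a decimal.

16.359375

Exact integral: ∫_3^4.5 f(t) dt = -81.140625.
R_3 = -97.5.
Error = -81.140625 − (-97.5) = 16.359375.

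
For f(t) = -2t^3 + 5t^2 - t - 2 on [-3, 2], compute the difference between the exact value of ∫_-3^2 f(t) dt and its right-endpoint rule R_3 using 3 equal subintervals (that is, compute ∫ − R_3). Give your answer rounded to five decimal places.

64.81481

Exact integral: ∫_-3^2 f(t) dt ≈ 83.3333333.
R_3 ≈ 18.5185185.
Error ≈ 83.3333333 − 18.5185185 ≈ 64.81481.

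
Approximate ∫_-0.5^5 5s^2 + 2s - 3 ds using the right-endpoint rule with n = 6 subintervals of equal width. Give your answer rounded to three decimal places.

282.403

Δs = (5 − (-0.5))/6 = 11/12.
Right endpoints: 5/12, 4/3, 2.25, 19/6, 49/12, 5.
f(5/12) = -187/144, f(4/3) = 77/9, f(2.25) = 26.8125, f(19/6) = 1925/36, f(49/12) = 12749/144, f(5) = 132.
Sum = Δs · [f(5/12) + f(4/3) + f(2.25) + ...].
Sum ≈ 282.403.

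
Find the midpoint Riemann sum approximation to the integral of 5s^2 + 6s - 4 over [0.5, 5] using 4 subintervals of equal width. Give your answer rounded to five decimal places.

Δs = (5 − 0.5)/4 = 1.125.
Midpoints: 1.0625, 2.1875, 3.3125, 4.4375.
f(1.0625) = 8.01953125, f(2.1875) = 33.05078125, f(3.3125) = 70.73828125, f(4.4375) = 121.08203125.
Sum = Δs · [f(1.0625) + f(2.1875) + f(3.3125) + f(4.4375)].
Sum ≈ 262.00195.

262.00195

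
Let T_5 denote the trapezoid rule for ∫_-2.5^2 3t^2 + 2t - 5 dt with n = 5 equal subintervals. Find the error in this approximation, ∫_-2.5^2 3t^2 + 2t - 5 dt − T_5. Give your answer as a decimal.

-1.8225

Exact integral: ∫_-2.5^2 f(t) dt = -1.125.
T_5 = 0.6975.
Error = -1.125 − 0.6975 = -1.8225.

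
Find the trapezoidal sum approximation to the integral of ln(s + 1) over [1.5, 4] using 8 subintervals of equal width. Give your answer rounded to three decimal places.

3.255

Δs = (4 − 1.5)/8 = 0.3125.
f(1.5) ≈ 0.916, f(1.8125) ≈ 1.034, f(2.125) ≈ 1.139, f(2.4375) ≈ 1.235, f(2.75) ≈ 1.322, f(3.0625) ≈ 1.402, f(3.375) ≈ 1.476, f(3.6875) ≈ 1.545, f(4) ≈ 1.609.
T_8 = (Δs/2)·[f(s_0) + 2f(s_1) + ... + 2f(s_{7}) + f(s_8)].
Sum ≈ 3.255.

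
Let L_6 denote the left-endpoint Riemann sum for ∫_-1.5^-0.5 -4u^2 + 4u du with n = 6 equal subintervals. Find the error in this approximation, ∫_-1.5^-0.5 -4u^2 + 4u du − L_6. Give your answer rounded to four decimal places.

1.0185

Exact integral: ∫_-1.5^-0.5 f(u) du ≈ -8.333333.
L_6 ≈ -9.351852.
Error ≈ -8.333333 − (-9.351852) ≈ 1.0185.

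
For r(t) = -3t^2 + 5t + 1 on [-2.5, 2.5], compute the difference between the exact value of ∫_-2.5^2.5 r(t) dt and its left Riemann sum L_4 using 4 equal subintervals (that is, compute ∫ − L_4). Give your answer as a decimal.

Exact integral: ∫_-2.5^2.5 r(t) dt = -26.25.
L_4 = -45.78125.
Error = -26.25 − (-45.78125) = 19.53125.

19.53125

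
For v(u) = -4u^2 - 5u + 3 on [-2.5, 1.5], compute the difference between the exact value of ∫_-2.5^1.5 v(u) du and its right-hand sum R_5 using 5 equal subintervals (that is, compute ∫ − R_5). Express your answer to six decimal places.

3.306667

Exact integral: ∫_-2.5^1.5 v(u) du ≈ -3.33333333.
R_5 = -6.64.
Error ≈ -3.33333333 − (-6.64) ≈ 3.306667.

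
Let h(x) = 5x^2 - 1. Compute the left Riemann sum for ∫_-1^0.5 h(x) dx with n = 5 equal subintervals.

Δx = (0.5 − (-1))/5 = 0.3.
Left endpoints: -1, -0.7, -0.4, -0.1, 0.2.
h(-1) = 4, h(-0.7) = 1.45, h(-0.4) = -0.2, h(-0.1) = -0.95, h(0.2) = -0.8.
Sum = Δx · [h(-1) + h(-0.7) + h(-0.4) + h(-0.1) + h(0.2)].
Sum = 1.05.

1.05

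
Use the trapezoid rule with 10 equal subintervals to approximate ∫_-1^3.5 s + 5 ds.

Δs = (3.5 − (-1))/10 = 0.45.
f(-1) = 4, f(-0.55) = 4.45, f(-0.1) = 4.9, f(0.35) = 5.35, f(0.8) = 5.8, f(1.25) = 6.25, f(1.7) = 6.7, f(2.15) = 7.15, f(2.6) = 7.6, f(3.05) = 8.05, f(3.5) = 8.5.
T_10 = (Δs/2)·[f(s_0) + 2f(s_1) + ... + 2f(s_{9}) + f(s_10)].
Sum = 28.125.

28.125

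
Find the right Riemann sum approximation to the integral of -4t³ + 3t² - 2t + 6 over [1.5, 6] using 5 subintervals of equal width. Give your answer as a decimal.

Δt = (6 − 1.5)/5 = 0.9.
Right endpoints: 2.4, 3.3, 4.2, 5.1, 6.
f(2.4) = -36.816, f(3.3) = -111.678, f(4.2) = -245.832, f(5.1) = -456.774, f(6) = -762.
Sum = Δt · [f(2.4) + f(3.3) + f(4.2) + f(5.1) + f(6)].
Sum = -1451.79.

-1451.79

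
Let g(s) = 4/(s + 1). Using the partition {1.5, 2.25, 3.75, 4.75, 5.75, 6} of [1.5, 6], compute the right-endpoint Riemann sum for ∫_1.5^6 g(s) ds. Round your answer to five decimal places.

Subinterval widths: 0.75, 1.5, 1, 1, 0.25.
Right endpoints: 2.25, 3.75, 4.75, 5.75, 6.
g(2.25) = 16/13, g(3.75) = 16/19, g(4.75) = 16/23, g(5.75) = 16/27, g(6) = 4/7.
Sum = Σ Δs_i · g(s_i).
Sum ≈ 3.61734.

3.61734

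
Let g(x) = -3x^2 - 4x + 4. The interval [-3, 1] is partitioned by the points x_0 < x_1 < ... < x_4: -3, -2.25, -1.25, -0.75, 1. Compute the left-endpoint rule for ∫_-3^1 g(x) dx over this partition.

Subinterval widths: 0.75, 1, 0.5, 1.75.
Left endpoints: -3, -2.25, -1.25, -0.75.
g(-3) = -11, g(-2.25) = -2.1875, g(-1.25) = 4.3125, g(-0.75) = 5.3125.
Sum = Σ Δx_i · g(x_i).
Sum = 1.015625.

1.015625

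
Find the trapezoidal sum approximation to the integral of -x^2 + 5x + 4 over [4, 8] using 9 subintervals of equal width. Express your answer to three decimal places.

-13.465

Δx = (8 − 4)/9 = 4/9.
f(4) = 8, f(40/9) = 524/81, f(44/9) = 368/81, f(16/3) = 20/9, f(52/9) = -40/81, f(56/9) = -292/81, f(20/3) = -64/9, f(64/9) = -892/81, f(68/9) = -1240/81, f(8) = -20.
T_9 = (Δx/2)·[f(x_0) + 2f(x_1) + ... + 2f(x_{8}) + f(x_9)].
Sum ≈ -13.465.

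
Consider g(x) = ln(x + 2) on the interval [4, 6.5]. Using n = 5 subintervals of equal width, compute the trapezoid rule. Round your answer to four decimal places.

4.9390

Δx = (6.5 − 4)/5 = 0.5.
g(4) ≈ 1.7918, g(4.5) ≈ 1.8718, g(5) ≈ 1.9459, g(5.5) ≈ 2.0149, g(6) ≈ 2.0794, g(6.5) ≈ 2.1401.
T_5 = (Δx/2)·[g(x_0) + 2g(x_1) + ... + 2g(x_{4}) + g(x_5)].
Sum ≈ 4.9390.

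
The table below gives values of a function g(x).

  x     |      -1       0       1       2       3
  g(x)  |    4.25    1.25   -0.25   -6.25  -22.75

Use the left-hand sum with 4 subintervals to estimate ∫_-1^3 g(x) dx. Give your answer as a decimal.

Δx = 1.
Sum = 1·[4.25 + 1.25 + (-0.25) + (-6.25)] = -1.

-1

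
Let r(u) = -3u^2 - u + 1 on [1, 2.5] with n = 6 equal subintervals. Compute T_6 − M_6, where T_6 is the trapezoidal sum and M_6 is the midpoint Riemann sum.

-0.0703125

T_6 = -15.796875.
M_6 = -15.7265625.
T_6 − M_6 = -0.0703125.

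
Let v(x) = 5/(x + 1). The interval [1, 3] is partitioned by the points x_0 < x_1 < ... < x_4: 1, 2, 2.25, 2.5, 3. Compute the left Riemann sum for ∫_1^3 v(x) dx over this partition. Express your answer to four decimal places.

4.0156

Subinterval widths: 1, 0.25, 0.25, 0.5.
Left endpoints: 1, 2, 2.25, 2.5.
v(1) = 2.5, v(2) = 5/3, v(2.25) = 20/13, v(2.5) = 10/7.
Sum = Σ Δx_i · v(x_i).
Sum ≈ 4.0156.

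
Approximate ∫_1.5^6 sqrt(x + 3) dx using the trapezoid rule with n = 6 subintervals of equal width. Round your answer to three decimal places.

11.633

Δx = (6 − 1.5)/6 = 0.75.
f(1.5) ≈ 2.121, f(2.25) ≈ 2.291, f(3) ≈ 2.449, f(3.75) ≈ 2.598, f(4.5) ≈ 2.739, f(5.25) ≈ 2.872, f(6) ≈ 3.000.
T_6 = (Δx/2)·[f(x_0) + 2f(x_1) + ... + 2f(x_{5}) + f(x_6)].
Sum ≈ 11.633.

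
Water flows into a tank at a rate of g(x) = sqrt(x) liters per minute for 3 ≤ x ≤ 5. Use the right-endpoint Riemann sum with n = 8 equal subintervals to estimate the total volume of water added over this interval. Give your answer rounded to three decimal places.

Δx = (5 − 3)/8 = 0.25.
Right endpoints: 3.25, 3.5, 3.75, 4, 4.25, 4.5, 4.75, 5.
g(3.25) ≈ 1.803, g(3.5) ≈ 1.871, g(3.75) ≈ 1.936, g(4) ≈ 2.000, g(4.25) ≈ 2.062, g(4.5) ≈ 2.121, g(4.75) ≈ 2.179, g(5) ≈ 2.236.
Sum = Δx · [g(3.25) + g(3.5) + g(3.75) + ...].
Sum ≈ 4.052.

4.052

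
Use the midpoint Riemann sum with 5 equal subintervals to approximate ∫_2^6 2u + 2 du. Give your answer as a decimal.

40

Δu = (6 − 2)/5 = 0.8.
Midpoints: 2.4, 3.2, 4, 4.8, 5.6.
f(2.4) = 6.8, f(3.2) = 8.4, f(4) = 10, f(4.8) = 11.6, f(5.6) = 13.2.
Sum = Δu · [f(2.4) + f(3.2) + f(4) + f(4.8) + f(5.6)].
Sum = 40.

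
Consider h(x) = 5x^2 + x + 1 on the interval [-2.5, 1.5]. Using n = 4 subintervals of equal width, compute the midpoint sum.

Δx = (1.5 − (-2.5))/4 = 1.
Midpoints: -2, -1, 0, 1.
h(-2) = 19, h(-1) = 5, h(0) = 1, h(1) = 7.
Sum = Δx · [h(-2) + h(-1) + h(0) + h(1)].
Sum = 32.

32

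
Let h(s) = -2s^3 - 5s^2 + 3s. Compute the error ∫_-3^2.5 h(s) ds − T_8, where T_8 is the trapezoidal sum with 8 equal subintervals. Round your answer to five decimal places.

1.51644

Exact integral: ∫_-3^2.5 h(s) ds ≈ -54.1979167.
T_8 ≈ -55.7143555.
Error ≈ -54.1979167 − (-55.7143555) ≈ 1.51644.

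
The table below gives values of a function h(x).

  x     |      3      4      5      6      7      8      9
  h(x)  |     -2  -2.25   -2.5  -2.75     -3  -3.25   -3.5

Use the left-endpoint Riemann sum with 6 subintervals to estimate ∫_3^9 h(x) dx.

-15.75

Δx = 1.
Sum = 1·[(-2) + (-2.25) + (-2.5) + (-2.75) + (-3) + (-3.25)] = -15.75.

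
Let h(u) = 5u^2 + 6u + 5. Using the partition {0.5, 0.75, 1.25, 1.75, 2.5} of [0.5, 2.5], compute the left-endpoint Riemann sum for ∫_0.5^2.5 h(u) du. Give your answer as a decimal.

Subinterval widths: 0.25, 0.5, 0.5, 0.75.
Left endpoints: 0.5, 0.75, 1.25, 1.75.
h(0.5) = 9.25, h(0.75) = 12.3125, h(1.25) = 20.3125, h(1.75) = 30.8125.
Sum = Σ Δu_i · h(u_i).
Sum = 41.734375.

41.734375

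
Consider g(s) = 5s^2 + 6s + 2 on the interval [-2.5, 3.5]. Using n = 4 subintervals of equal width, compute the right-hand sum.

Δs = (3.5 − (-2.5))/4 = 1.5.
Right endpoints: -1, 0.5, 2, 3.5.
g(-1) = 1, g(0.5) = 6.25, g(2) = 34, g(3.5) = 84.25.
Sum = Δs · [g(-1) + g(0.5) + g(2) + g(3.5)].
Sum = 188.25.

188.25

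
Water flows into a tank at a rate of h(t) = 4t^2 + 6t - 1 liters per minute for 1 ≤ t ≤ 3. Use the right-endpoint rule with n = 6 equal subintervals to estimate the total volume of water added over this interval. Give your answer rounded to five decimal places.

Δt = (3 − 1)/6 = 1/3.
Right endpoints: 4/3, 5/3, 2, 7/3, 8/3, 3.
h(4/3) = 127/9, h(5/3) = 181/9, h(2) = 27, h(7/3) = 313/9, h(8/3) = 391/9, h(3) = 53.
Sum = Δt · [h(4/3) + h(5/3) + h(2) + ...].
Sum ≈ 64.14815.

64.14815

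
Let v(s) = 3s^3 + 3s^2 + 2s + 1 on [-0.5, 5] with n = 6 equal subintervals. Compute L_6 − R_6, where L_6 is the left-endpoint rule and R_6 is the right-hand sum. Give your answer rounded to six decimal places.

-422.239583

L_6 ≈ 430.86675347.
R_6 ≈ 853.10633681.
L_6 − R_6 ≈ -422.239583.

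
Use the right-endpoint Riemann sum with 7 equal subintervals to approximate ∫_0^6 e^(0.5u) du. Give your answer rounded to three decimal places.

46.933

Δu = (6 − 0)/7 = 6/7.
Right endpoints: 6/7, 12/7, 18/7, 24/7, 30/7, 36/7, 6.
f(6/7) ≈ 1.535, f(12/7) ≈ 2.356, f(18/7) ≈ 3.617, f(24/7) ≈ 5.553, f(30/7) ≈ 8.524, f(36/7) ≈ 13.085, f(6) ≈ 20.086.
Sum = Δu · [f(6/7) + f(12/7) + f(18/7) + ...].
Sum ≈ 46.933.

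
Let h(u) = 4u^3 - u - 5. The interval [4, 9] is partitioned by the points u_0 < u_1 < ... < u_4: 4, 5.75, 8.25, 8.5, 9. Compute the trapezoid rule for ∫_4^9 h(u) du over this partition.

Subinterval widths: 1.75, 2.5, 0.25, 0.5.
h(4) = 247, h(5.75) = 749.6875, h(8.25) = 2232.8125, h(8.5) = 2443, h(9) = 2902.
On each subinterval the trapezoid contributes (Δu_i/2)·[h(u_{i-1}) + h(u_i)].
Sum = 6520.953125.

6520.953125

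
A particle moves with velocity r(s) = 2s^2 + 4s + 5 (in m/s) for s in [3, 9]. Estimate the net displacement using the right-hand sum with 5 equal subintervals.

Δs = (9 − 3)/5 = 1.2.
Right endpoints: 4.2, 5.4, 6.6, 7.8, 9.
r(4.2) = 57.08, r(5.4) = 84.92, r(6.6) = 118.52, r(7.8) = 157.88, r(9) = 203.
Sum = Δs · [r(4.2) + r(5.4) + r(6.6) + r(7.8) + r(9)].
Sum = 745.68.

745.68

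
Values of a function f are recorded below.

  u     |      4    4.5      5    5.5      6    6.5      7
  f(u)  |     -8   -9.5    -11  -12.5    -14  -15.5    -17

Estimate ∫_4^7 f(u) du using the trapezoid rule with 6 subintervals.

-37.5

Δu = 0.5.
T_6 = (0.5/2)·[(-8) + 2·(-9.5) + 2·(-11) + 2·(-12.5) + 2·(-14) + 2·(-15.5) + (-17)] = -37.5.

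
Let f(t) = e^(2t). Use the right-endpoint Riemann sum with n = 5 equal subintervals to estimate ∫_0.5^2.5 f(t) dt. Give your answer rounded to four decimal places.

105.8308

Δt = (2.5 − 0.5)/5 = 0.4.
Right endpoints: 0.9, 1.3, 1.7, 2.1, 2.5.
f(0.9) ≈ 6.0496, f(1.3) ≈ 13.4637, f(1.7) ≈ 29.9641, f(2.1) ≈ 66.6863, f(2.5) ≈ 148.4132.
Sum = Δt · [f(0.9) + f(1.3) + f(1.7) + f(2.1) + f(2.5)].
Sum ≈ 105.8308.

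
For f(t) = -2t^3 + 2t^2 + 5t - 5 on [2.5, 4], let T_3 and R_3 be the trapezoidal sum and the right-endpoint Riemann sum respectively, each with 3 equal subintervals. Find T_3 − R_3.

17.4375

T_3 = -60.4375.
R_3 = -77.875.
T_3 − R_3 = 17.4375.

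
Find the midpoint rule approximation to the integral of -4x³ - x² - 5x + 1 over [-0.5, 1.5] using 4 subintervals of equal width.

-8.875

Δx = (1.5 − (-0.5))/4 = 0.5.
Midpoints: -0.25, 0.25, 0.75, 1.25.
f(-0.25) = 2.25, f(0.25) = -0.375, f(0.75) = -5, f(1.25) = -14.625.
Sum = Δx · [f(-0.25) + f(0.25) + f(0.75) + f(1.25)].
Sum = -8.875.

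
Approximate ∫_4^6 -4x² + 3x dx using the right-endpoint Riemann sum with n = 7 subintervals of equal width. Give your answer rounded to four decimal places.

-183.3469

Δx = (6 − 4)/7 = 2/7.
Right endpoints: 30/7, 32/7, 34/7, 36/7, 38/7, 40/7, 6.
f(30/7) = -2970/49, f(32/7) = -3424/49, f(34/7) = -3910/49, f(36/7) = -4428/49, f(38/7) = -4978/49, f(40/7) = -5560/49, f(6) = -126.
Sum = Δx · [f(30/7) + f(32/7) + f(34/7) + ...].
Sum ≈ -183.3469.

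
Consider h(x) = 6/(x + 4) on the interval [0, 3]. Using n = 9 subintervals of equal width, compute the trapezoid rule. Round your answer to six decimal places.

Δx = (3 − 0)/9 = 1/3.
h(0) = 1.5, h(1/3) = 18/13, h(2/3) = 9/7, h(1) = 1.2, h(4/3) = 1.125, h(5/3) = 18/17, h(2) = 1, h(7/3) = 18/19, h(8/3) = 0.9, h(3) = 6/7.
T_9 = (Δx/2)·[h(x_0) + 2h(x_1) + ... + 2h(x_{8}) + h(x_9)].
Sum ≈ 3.360031.

3.360031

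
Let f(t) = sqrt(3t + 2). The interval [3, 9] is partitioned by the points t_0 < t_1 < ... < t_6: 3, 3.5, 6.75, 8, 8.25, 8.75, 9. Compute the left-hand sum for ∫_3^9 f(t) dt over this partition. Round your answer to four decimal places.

24.2346

Subinterval widths: 0.5, 3.25, 1.25, 0.25, 0.5, 0.25.
Left endpoints: 3, 3.5, 6.75, 8, 8.25, 8.75.
f(3) ≈ 3.3166, f(3.5) ≈ 3.5355, f(6.75) ≈ 4.7170, f(8) ≈ 5.0990, f(8.25) ≈ 5.1720, f(8.75) ≈ 5.3151.
Sum = Σ Δt_i · f(t_i).
Sum ≈ 24.2346.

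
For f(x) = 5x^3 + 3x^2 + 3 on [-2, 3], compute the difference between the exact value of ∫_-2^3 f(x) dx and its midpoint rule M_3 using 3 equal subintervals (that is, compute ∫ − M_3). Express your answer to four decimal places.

12.1528

Exact integral: ∫_-2^3 f(x) dx = 131.25.
M_3 ≈ 119.097222.
Error ≈ 131.25 − 119.097222 ≈ 12.1528.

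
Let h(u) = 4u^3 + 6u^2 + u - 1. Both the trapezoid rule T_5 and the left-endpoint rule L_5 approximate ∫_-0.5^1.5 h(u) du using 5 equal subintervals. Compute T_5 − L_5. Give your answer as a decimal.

T_5 = 11.64.
L_5 = 6.04.
T_5 − L_5 = 5.6.

5.6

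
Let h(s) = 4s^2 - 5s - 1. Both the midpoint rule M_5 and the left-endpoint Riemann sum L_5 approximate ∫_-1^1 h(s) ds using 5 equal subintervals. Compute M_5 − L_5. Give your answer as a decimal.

M_5 = 0.56.
L_5 = 2.88.
M_5 − L_5 = -2.32.

-2.32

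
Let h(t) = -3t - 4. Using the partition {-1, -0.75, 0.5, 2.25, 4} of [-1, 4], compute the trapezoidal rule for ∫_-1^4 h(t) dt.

Subinterval widths: 0.25, 1.25, 1.75, 1.75.
h(-1) = -1, h(-0.75) = -1.75, h(0.5) = -5.5, h(2.25) = -10.75, h(4) = -16.
On each subinterval the trapezoid contributes (Δt_i/2)·[h(t_{i-1}) + h(t_i)].
Sum = -42.5.

-42.5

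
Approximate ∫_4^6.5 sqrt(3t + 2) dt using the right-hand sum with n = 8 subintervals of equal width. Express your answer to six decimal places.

Δt = (6.5 − 4)/8 = 0.3125.
Right endpoints: 4.3125, 4.625, 4.9375, 5.25, 5.5625, 5.875, 6.1875, 6.5.
f(4.3125) ≈ 3.864906, f(4.625) ≈ 3.984344, f(4.9375) ≈ 4.100305, f(5.25) ≈ 4.213075, f(5.5625) ≈ 4.322904, f(5.875) ≈ 4.430011, f(6.1875) ≈ 4.534589, f(6.5) ≈ 4.636809.
Sum = Δt · [f(4.3125) + f(4.625) + f(4.9375) + ...].
Sum ≈ 10.652170.

10.652170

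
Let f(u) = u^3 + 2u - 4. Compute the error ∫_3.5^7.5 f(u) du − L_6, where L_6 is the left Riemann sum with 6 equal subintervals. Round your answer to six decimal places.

Exact integral: ∫_3.5^7.5 f(u) du = 781.5.
L_6 ≈ 657.38888889.
Error ≈ 781.5 − 657.38888889 ≈ 124.111111.

124.111111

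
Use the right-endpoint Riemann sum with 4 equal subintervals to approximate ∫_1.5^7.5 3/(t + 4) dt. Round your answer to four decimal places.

2.0136

Δt = (7.5 − 1.5)/4 = 1.5.
Right endpoints: 3, 4.5, 6, 7.5.
f(3) = 3/7, f(4.5) = 6/17, f(6) = 0.3, f(7.5) = 6/23.
Sum = Δt · [f(3) + f(4.5) + f(6) + f(7.5)].
Sum ≈ 2.0136.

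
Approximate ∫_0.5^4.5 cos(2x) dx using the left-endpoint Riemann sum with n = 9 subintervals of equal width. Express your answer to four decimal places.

0.1222

Δx = (4.5 − 0.5)/9 = 4/9.
Left endpoints: 0.5, 17/18, 25/18, 11/6, 41/18, 49/18, 19/6, 65/18, 73/18.
f(0.5) ≈ 0.5403, f(17/18) ≈ -0.3128, f(25/18) ≈ -0.9345, f(11/6) ≈ -0.8653, f(41/18) ≈ -0.1562, f(49/18) ≈ 0.6684, f(19/6) ≈ 0.9987, f(65/18) ≈ 0.5906, f(73/18) ≈ -0.2543.
Sum = Δx · [f(0.5) + f(17/18) + f(25/18) + ...].
Sum ≈ 0.1222.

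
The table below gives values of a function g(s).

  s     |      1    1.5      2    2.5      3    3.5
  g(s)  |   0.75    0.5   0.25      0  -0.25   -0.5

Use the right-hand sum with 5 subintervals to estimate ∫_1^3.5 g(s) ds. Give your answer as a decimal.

0

Δs = 0.5.
Sum = 0.5·[0.5 + 0.25 + 0 + (-0.25) + (-0.5)] = 0.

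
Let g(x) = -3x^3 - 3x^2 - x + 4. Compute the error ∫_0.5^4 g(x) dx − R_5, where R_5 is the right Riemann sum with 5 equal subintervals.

Exact integral: ∫_0.5^4 g(x) dx = -249.703125.
R_5 = -341.18.
Error = -249.703125 − (-341.18) = 91.476875.

91.476875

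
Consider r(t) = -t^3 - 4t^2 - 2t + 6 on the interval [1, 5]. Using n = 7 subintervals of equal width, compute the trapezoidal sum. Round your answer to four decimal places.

Δt = (5 − 1)/7 = 4/7.
r(1) = -1, r(11/7) = -3739/343, r(15/7) = -9087/343, r(19/7) = -16771/343, r(23/7) = -27175/343, r(27/7) = -40683/343, r(31/7) = -57679/343, r(5) = -229.
T_7 = (Δt/2)·[r(t_0) + 2r(t_1) + ... + 2r(t_{6}) + r(t_7)].
Sum ≈ -324.1633.

-324.1633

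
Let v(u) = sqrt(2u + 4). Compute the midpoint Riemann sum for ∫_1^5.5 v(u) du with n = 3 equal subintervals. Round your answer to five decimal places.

14.47983

Δu = (5.5 − 1)/3 = 1.5.
Midpoints: 1.75, 3.25, 4.75.
v(1.75) ≈ 2.73861, v(3.25) ≈ 3.24037, v(4.75) ≈ 3.67423.
Sum = Δu · [v(1.75) + v(3.25) + v(4.75)].
Sum ≈ 14.47983.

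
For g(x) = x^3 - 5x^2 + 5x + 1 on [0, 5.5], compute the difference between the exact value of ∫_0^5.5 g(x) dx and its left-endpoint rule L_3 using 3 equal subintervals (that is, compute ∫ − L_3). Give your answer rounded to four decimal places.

Exact integral: ∫_0^5.5 g(x) dx ≈ 32.598958.
L_3 ≈ 3.539352.
Error ≈ 32.598958 − 3.539352 ≈ 29.0596.

29.0596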